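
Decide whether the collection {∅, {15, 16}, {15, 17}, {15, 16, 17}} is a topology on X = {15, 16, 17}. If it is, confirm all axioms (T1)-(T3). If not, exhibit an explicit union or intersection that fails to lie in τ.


τ is NOT a topology on X.

Axiom (T1): ∅ ∈ τ? Yes; X ∈ τ? Yes.
Axiom (T2/T3): check pairwise unions and intersections of members of τ.
Counterexample for (T3): {15, 16} ∩ {15, 17} = {15} ∉ τ. Therefore τ is NOT a topology.


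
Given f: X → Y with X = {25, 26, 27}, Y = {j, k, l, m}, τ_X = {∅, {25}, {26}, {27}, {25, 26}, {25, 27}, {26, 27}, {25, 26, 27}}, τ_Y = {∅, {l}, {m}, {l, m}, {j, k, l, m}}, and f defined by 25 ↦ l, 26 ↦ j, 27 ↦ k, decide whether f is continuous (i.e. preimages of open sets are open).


f IS continuous.

Compute f^{-1}(U) for each U ∈ τ_Y:
  U = ∅: f^{-1}(U) = ∅ ∈ τ_X ✓.
  U = {l}: f^{-1}(U) = {25} ∈ τ_X ✓.
  U = {m}: f^{-1}(U) = ∅ ∈ τ_X ✓.
  U = {l, m}: f^{-1}(U) = {25} ∈ τ_X ✓.
  U = {j, k, l, m}: f^{-1}(U) = {25, 26, 27} ∈ τ_X ✓.
Every preimage lies in τ_X, so f IS continuous.


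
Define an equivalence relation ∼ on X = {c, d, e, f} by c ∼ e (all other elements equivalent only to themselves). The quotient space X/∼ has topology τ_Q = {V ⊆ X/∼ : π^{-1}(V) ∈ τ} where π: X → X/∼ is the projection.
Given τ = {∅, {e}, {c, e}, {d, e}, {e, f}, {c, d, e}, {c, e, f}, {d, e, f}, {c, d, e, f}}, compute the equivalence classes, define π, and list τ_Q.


X/∼ = {[c=e], [d], [f]}; |τ_Q| = 5.

Equivalence classes: [c=e], [d], [f].
Quotient map π: X → X/∼ sends c ↦ [c=e], d ↦ [d], e ↦ [c=e], f ↦ [f].
For each subset V ⊆ X/∼, compute π^{-1}(V) ⊆ X and check whether π^{-1}(V) ∈ τ. V is open in τ_Q iff π^{-1}(V) ∈ τ.
  V = {}: π^{-1}(V) = ∅ ∈ τ ✓.
  V = {[c=e]}: π^{-1}(V) = {c, e} ∈ τ ✓.
  V = {[d]}: π^{-1}(V) = {d} ∉ τ ✗.
  V = {[c=e], [d]}: π^{-1}(V) = {c, d, e} ∈ τ ✓.
  V = {[f]}: π^{-1}(V) = {f} ∉ τ ✗.
  V = {[c=e], [f]}: π^{-1}(V) = {c, e, f} ∈ τ ✓.
  V = {[d], [f]}: π^{-1}(V) = {d, f} ∉ τ ✗.
  V = {[c=e], [d], [f]}: π^{-1}(V) = {c, d, e, f} ∈ τ ✓.
Open sets in the quotient: τ_Q = {{}, {[c=e]}, {[c=e], [d]}, {[c=e], [f]}, {[c=e], [d], [f]}} (5 elements).


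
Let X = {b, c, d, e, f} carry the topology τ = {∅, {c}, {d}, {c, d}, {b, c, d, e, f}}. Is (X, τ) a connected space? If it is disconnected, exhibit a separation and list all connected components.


(X, τ) is connected.

Find clopen sets (U ∈ τ with X ∖ U ∈ τ):
  U = ∅, X ∖ U = {b, c, d, e, f} — both open, so U is clopen.
  U = {b, c, d, e, f}, X ∖ U = ∅ — both open, so U is clopen.
Only trivial clopens (∅ and X) exist, so (X, τ) is connected.
Compute connected components by grouping points that agree on all clopens:
  component: {b, c, d, e, f}


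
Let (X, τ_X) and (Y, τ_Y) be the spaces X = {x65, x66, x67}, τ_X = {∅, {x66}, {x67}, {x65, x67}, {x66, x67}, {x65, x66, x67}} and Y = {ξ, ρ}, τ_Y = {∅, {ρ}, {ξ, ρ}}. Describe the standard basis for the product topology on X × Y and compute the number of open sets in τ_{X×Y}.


Basis B = {∅ × ∅, {x66} × {ρ}, {x67} × {ρ}, {x65, x67} × {ρ}, {x66} × {ξ, ρ}, {x66, x67} × {ρ}, {x67} × {ξ, ρ}, {x65, x66, x67} × {ρ}, {x65, x67} × {ξ, ρ}, {x66, x67} × {ξ, ρ}, {x65, x66, x67} × {ξ, ρ}}; |τ_{X×Y}| = 18.

Enumerate products U × V with U ∈ τ_X, V ∈ τ_Y (deduplicated):
  ∅ × ∅ = {} (∅)
  {x66} × {ρ} = {(x66,ρ)}
  {x67} × {ρ} = {(x67,ρ)}
  {x65, x67} × {ρ} = {(x65,ρ), (x67,ρ)}
  {x66} × {ξ, ρ} = {(x66,ξ), (x66,ρ)}
  {x66, x67} × {ρ} = {(x66,ρ), (x67,ρ)}
  {x67} × {ξ, ρ} = {(x67,ξ), (x67,ρ)}
  {x65, x66, x67} × {ρ} = {(x65,ρ), (x66,ρ), (x67,ρ)}
  {x65, x67} × {ξ, ρ} = {(x65,ξ), (x65,ρ), (x67,ξ), (x67,ρ)}
  {x66, x67} × {ξ, ρ} = {(x66,ξ), (x66,ρ), (x67,ξ), (x67,ρ)}
  {x65, x66, x67} × {ξ, ρ} = {(x65,ξ), (x65,ρ), (x66,ξ), (x66,ρ), (x67,ξ), (x67,ρ)}
These 11 distinct sets form the basis B.
Close under arbitrary unions to get τ_{X×Y}; counting gives |τ_{X×Y}| = 18.


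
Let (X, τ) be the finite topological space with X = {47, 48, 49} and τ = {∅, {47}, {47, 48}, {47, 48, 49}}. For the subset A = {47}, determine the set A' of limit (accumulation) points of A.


A' = {48, 49}

For each x ∈ X, list the open sets U ∈ τ with x ∈ U, then check whether U ∩ (A ∖ {x}) ≠ ∅ for every such U.
  x = 47: open {47} ∋ x has {47} ∩ (A ∖ {47}) = ∅, so x is NOT a limit point.
  x = 48: opens ∋ x are {47, 48}, {47, 48, 49}; each meets A ∖ {48}, so x IS a limit point.
  x = 49: opens ∋ x are {47, 48, 49}; each meets A ∖ {49}, so x IS a limit point.
Collecting: A' = {48, 49}.


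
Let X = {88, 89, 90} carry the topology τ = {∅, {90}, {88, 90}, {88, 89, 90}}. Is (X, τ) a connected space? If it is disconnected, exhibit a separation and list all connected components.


(X, τ) is connected.

Find clopen sets (U ∈ τ with X ∖ U ∈ τ):
  U = ∅, X ∖ U = {88, 89, 90} — both open, so U is clopen.
  U = {88, 89, 90}, X ∖ U = ∅ — both open, so U is clopen.
Only trivial clopens (∅ and X) exist, so (X, τ) is connected.
Compute connected components by grouping points that agree on all clopens:
  component: {88, 89, 90}


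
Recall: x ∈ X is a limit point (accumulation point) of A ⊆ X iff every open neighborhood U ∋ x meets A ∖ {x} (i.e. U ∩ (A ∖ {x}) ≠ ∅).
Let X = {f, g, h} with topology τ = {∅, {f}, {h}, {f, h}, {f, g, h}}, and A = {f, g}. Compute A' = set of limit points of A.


A' = {g}

For each x ∈ X, list the open sets U ∈ τ with x ∈ U, then check whether U ∩ (A ∖ {x}) ≠ ∅ for every such U.
  x = f: open {f} ∋ x has {f} ∩ (A ∖ {f}) = ∅, so x is NOT a limit point.
  x = g: opens ∋ x are {f, g, h}; each meets A ∖ {g}, so x IS a limit point.
  x = h: open {h} ∋ x has {h} ∩ (A ∖ {h}) = ∅, so x is NOT a limit point.
Collecting: A' = {g}.


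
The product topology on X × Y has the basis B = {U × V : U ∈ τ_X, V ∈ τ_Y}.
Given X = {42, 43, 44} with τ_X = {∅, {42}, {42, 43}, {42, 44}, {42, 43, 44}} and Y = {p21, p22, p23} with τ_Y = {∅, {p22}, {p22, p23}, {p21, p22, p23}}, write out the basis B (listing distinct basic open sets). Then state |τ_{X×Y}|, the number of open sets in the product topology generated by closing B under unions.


Basis B = {∅ × ∅, {42} × {p22}, {42} × {p22, p23}, {42, 43} × {p22}, {42, 44} × {p22}, {42} × {p21, p22, p23}, {42, 43, 44} × {p22}, {42, 43} × {p22, p23}, {42, 44} × {p22, p23}, {42, 43} × {p21, p22, p23}, {42, 44} × {p21, p22, p23}, {42, 43, 44} × {p22, p23}, {42, 43, 44} × {p21, p22, p23}}; |τ_{X×Y}| = 30.

Enumerate products U × V with U ∈ τ_X, V ∈ τ_Y (deduplicated):
  ∅ × ∅ = {} (∅)
  {42} × {p22} = {(42,p22)}
  {42} × {p22, p23} = {(42,p22), (42,p23)}
  {42, 43} × {p22} = {(42,p22), (43,p22)}
  {42, 44} × {p22} = {(42,p22), (44,p22)}
  {42} × {p21, p22, p23} = {(42,p21), (42,p22), (42,p23)}
  {42, 43, 44} × {p22} = {(42,p22), (43,p22), (44,p22)}
  {42, 43} × {p22, p23} = {(42,p22), (42,p23), (43,p22), (43,p23)}
  {42, 44} × {p22, p23} = {(42,p22), (42,p23), (44,p22), (44,p23)}
  {42, 43} × {p21, p22, p23} = {(42,p21), (42,p22), (42,p23), (43,p21), (43,p22), (43,p23)}
  {42, 44} × {p21, p22, p23} = {(42,p21), (42,p22), (42,p23), (44,p21), (44,p22), (44,p23)}
  {42, 43, 44} × {p22, p23} = {(42,p22), (42,p23), (43,p22), (43,p23), (44,p22), (44,p23)}
  {42, 43, 44} × {p21, p22, p23} = {(42,p21), (42,p22), (42,p23), (43,p21), (43,p22), (43,p23), (44,p21), (44,p22), (44,p23)}
These 13 distinct sets form the basis B.
Close under arbitrary unions to get τ_{X×Y}; counting gives |τ_{X×Y}| = 30.


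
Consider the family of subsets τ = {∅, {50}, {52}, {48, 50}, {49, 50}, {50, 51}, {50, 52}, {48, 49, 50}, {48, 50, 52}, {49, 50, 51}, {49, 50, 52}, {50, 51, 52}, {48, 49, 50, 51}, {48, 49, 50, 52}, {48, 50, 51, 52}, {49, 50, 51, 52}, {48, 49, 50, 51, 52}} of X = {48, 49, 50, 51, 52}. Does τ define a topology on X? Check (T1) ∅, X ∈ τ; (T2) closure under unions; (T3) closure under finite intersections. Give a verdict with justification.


τ is NOT a topology on X.

Axiom (T1): ∅ ∈ τ? Yes; X ∈ τ? Yes.
Axiom (T2/T3): check pairwise unions and intersections of members of τ.
Counterexample for (T2): {48, 50} ∪ {50, 51} = {48, 50, 51} ∉ τ. Therefore τ is NOT a topology.


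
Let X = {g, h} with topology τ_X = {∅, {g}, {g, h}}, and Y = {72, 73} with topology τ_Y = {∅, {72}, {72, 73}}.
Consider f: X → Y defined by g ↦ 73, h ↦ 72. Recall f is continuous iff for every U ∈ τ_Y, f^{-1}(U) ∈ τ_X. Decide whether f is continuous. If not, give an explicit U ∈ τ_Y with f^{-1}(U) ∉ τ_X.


f is NOT continuous.

Compute f^{-1}(U) for each U ∈ τ_Y:
  U = ∅: f^{-1}(U) = ∅ ∈ τ_X ✓.
  U = {72}: f^{-1}(U) = {h} ∉ τ_X ✗.
  U = {72, 73}: f^{-1}(U) = {g, h} ∈ τ_X ✓.
Found U = {72} with f^{-1}(U) = {h} not in τ_X. Therefore f is NOT continuous.


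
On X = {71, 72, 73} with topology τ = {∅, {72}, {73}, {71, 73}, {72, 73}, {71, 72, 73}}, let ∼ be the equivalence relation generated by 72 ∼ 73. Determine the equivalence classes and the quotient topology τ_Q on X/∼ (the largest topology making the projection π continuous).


X/∼ = {[71], [72=73]}; |τ_Q| = 3.

Equivalence classes: [71], [72=73].
Quotient map π: X → X/∼ sends 71 ↦ [71], 72 ↦ [72=73], 73 ↦ [72=73].
For each subset V ⊆ X/∼, compute π^{-1}(V) ⊆ X and check whether π^{-1}(V) ∈ τ. V is open in τ_Q iff π^{-1}(V) ∈ τ.
  V = {}: π^{-1}(V) = ∅ ∈ τ ✓.
  V = {[71]}: π^{-1}(V) = {71} ∉ τ ✗.
  V = {[72=73]}: π^{-1}(V) = {72, 73} ∈ τ ✓.
  V = {[71], [72=73]}: π^{-1}(V) = {71, 72, 73} ∈ τ ✓.
Open sets in the quotient: τ_Q = {{}, {[72=73]}, {[71], [72=73]}} (3 elements).


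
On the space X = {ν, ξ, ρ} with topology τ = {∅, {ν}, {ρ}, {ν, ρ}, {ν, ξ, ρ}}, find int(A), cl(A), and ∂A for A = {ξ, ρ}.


int(A) = {ρ}, cl(A) = {ξ, ρ}, ∂A = {ξ}.

Closed sets in (X, τ) are complements of opens:
  closed(X, τ) = {∅, {ξ}, {ν, ξ}, {ξ, ρ}, {ν, ξ, ρ}}.
int(A) = ⋃ {U ∈ τ : U ⊆ A}. Opens contained in A: ∅, {ρ}.
Taking the union of these: int(A) = {ρ}.
cl(A) = ⋂ {C closed : A ⊆ C}. Closed sets containing A: {ξ, ρ}, {ν, ξ, ρ}.
Intersecting these: cl(A) = {ξ, ρ}.
∂A = cl(A) ∖ int(A) = {ξ, ρ} ∖ {ρ} = {ξ}.


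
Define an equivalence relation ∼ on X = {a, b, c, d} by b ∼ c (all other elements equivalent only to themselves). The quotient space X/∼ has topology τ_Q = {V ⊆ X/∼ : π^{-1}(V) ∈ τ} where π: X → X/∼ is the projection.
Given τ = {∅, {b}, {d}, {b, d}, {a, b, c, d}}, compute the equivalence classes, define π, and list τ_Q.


X/∼ = {[a], [b=c], [d]}; |τ_Q| = 3.

Equivalence classes: [a], [b=c], [d].
Quotient map π: X → X/∼ sends a ↦ [a], b ↦ [b=c], c ↦ [b=c], d ↦ [d].
For each subset V ⊆ X/∼, compute π^{-1}(V) ⊆ X and check whether π^{-1}(V) ∈ τ. V is open in τ_Q iff π^{-1}(V) ∈ τ.
  V = {}: π^{-1}(V) = ∅ ∈ τ ✓.
  V = {[a]}: π^{-1}(V) = {a} ∉ τ ✗.
  V = {[b=c]}: π^{-1}(V) = {b, c} ∉ τ ✗.
  V = {[a], [b=c]}: π^{-1}(V) = {a, b, c} ∉ τ ✗.
  V = {[d]}: π^{-1}(V) = {d} ∈ τ ✓.
  V = {[a], [d]}: π^{-1}(V) = {a, d} ∉ τ ✗.
  V = {[b=c], [d]}: π^{-1}(V) = {b, c, d} ∉ τ ✗.
  V = {[a], [b=c], [d]}: π^{-1}(V) = {a, b, c, d} ∈ τ ✓.
Open sets in the quotient: τ_Q = {{}, {[d]}, {[a], [b=c], [d]}} (3 elements).


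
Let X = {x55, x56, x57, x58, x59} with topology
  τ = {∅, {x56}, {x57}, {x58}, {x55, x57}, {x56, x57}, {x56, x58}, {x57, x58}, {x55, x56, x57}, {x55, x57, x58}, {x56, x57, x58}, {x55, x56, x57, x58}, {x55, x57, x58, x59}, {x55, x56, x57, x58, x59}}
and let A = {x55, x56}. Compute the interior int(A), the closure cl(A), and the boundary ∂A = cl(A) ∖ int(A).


int(A) = {x56}, cl(A) = {x55, x56, x59}, ∂A = {x55, x59}.

Closed sets in (X, τ) are complements of opens:
  closed(X, τ) = {∅, {x56}, {x59}, {x55, x59}, {x56, x59}, {x58, x59}, {x55, x56, x59}, {x55, x57, x59}, {x55, x58, x59}, {x56, x58, x59}, {x55, x56, x57, x59}, {x55, x56, x58, x59}, {x55, x57, x58, x59}, {x55, x56, x57, x58, x59}}.
int(A) = ⋃ {U ∈ τ : U ⊆ A}. Opens contained in A: ∅, {x56}.
Taking the union of these: int(A) = {x56}.
cl(A) = ⋂ {C closed : A ⊆ C}. Closed sets containing A: {x55, x56, x59}, {x55, x56, x57, x59}, {x55, x56, x58, x59}, {x55, x56, x57, x58, x59}.
Intersecting these: cl(A) = {x55, x56, x59}.
∂A = cl(A) ∖ int(A) = {x55, x56, x59} ∖ {x56} = {x55, x59}.


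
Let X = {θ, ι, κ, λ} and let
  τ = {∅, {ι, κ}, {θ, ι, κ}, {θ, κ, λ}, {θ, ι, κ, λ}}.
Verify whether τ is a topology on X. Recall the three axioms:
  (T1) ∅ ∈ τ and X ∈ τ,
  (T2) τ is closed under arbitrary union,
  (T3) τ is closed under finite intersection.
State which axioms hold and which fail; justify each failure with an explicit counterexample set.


τ is NOT a topology on X.

Axiom (T1): ∅ ∈ τ? Yes; X ∈ τ? Yes.
Axiom (T2/T3): check pairwise unions and intersections of members of τ.
Counterexample for (T3): {ι, κ} ∩ {θ, κ, λ} = {κ} ∉ τ. Therefore τ is NOT a topology.


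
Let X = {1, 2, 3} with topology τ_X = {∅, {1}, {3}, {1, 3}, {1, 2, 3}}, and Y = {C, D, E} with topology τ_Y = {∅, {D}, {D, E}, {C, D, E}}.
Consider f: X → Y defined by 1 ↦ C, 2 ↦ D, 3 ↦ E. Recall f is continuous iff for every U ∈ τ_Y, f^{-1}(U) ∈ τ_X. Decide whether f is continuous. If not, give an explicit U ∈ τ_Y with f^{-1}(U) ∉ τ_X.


f is NOT continuous.

Compute f^{-1}(U) for each U ∈ τ_Y:
  U = ∅: f^{-1}(U) = ∅ ∈ τ_X ✓.
  U = {D}: f^{-1}(U) = {2} ∉ τ_X ✗.
  U = {D, E}: f^{-1}(U) = {2, 3} ∉ τ_X ✗.
  U = {C, D, E}: f^{-1}(U) = {1, 2, 3} ∈ τ_X ✓.
Found U = {D} with f^{-1}(U) = {2} not in τ_X. Therefore f is NOT continuous.


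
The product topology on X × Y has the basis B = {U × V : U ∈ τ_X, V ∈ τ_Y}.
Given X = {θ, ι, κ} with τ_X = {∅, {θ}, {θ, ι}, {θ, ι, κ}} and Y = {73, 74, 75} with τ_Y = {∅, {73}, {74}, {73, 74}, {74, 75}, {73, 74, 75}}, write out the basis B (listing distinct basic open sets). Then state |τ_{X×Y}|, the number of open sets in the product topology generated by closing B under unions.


Basis B = {∅ × ∅, {θ} × {73}, {θ} × {74}, {θ} × {73, 74}, {θ, ι} × {73}, {θ} × {74, 75}, {θ, ι} × {74}, {θ} × {73, 74, 75}, {θ, ι, κ} × {73}, {θ, ι, κ} × {74}, {θ, ι} × {73, 74}, {θ, ι} × {74, 75}, {θ, ι} × {73, 74, 75}, {θ, ι, κ} × {73, 74}, {θ, ι, κ} × {74, 75}, {θ, ι, κ} × {73, 74, 75}}; |τ_{X×Y}| = 40.

Enumerate products U × V with U ∈ τ_X, V ∈ τ_Y (deduplicated):
  ∅ × ∅ = {} (∅)
  {θ} × {73} = {(θ,73)}
  {θ} × {74} = {(θ,74)}
  {θ} × {73, 74} = {(θ,73), (θ,74)}
  {θ, ι} × {73} = {(θ,73), (ι,73)}
  {θ} × {74, 75} = {(θ,74), (θ,75)}
  {θ, ι} × {74} = {(θ,74), (ι,74)}
  {θ} × {73, 74, 75} = {(θ,73), (θ,74), (θ,75)}
  {θ, ι, κ} × {73} = {(θ,73), (ι,73), (κ,73)}
  {θ, ι, κ} × {74} = {(θ,74), (ι,74), (κ,74)}
  {θ, ι} × {73, 74} = {(θ,73), (θ,74), (ι,73), (ι,74)}
  {θ, ι} × {74, 75} = {(θ,74), (θ,75), (ι,74), (ι,75)}
  {θ, ι} × {73, 74, 75} = {(θ,73), (θ,74), (θ,75), (ι,73), (ι,74), (ι,75)}
  {θ, ι, κ} × {73, 74} = {(θ,73), (θ,74), (ι,73), (ι,74), (κ,73), (κ,74)}
  {θ, ι, κ} × {74, 75} = {(θ,74), (θ,75), (ι,74), (ι,75), (κ,74), (κ,75)}
  {θ, ι, κ} × {73, 74, 75} = {(θ,73), (θ,74), (θ,75), (ι,73), (ι,74), (ι,75), (κ,73), (κ,74), (κ,75)}
These 16 distinct sets form the basis B.
Close under arbitrary unions to get τ_{X×Y}; counting gives |τ_{X×Y}| = 40.


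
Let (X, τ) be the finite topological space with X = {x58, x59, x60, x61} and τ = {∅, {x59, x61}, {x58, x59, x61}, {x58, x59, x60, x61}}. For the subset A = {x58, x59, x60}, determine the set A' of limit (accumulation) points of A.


A' = {x58, x60, x61}

For each x ∈ X, list the open sets U ∈ τ with x ∈ U, then check whether U ∩ (A ∖ {x}) ≠ ∅ for every such U.
  x = x58: opens ∋ x are {x58, x59, x61}, {x58, x59, x60, x61}; each meets A ∖ {x58}, so x IS a limit point.
  x = x59: open {x59, x61} ∋ x has {x59, x61} ∩ (A ∖ {x59}) = ∅, so x is NOT a limit point.
  x = x60: opens ∋ x are {x58, x59, x60, x61}; each meets A ∖ {x60}, so x IS a limit point.
  x = x61: opens ∋ x are {x59, x61}, {x58, x59, x61}, {x58, x59, x60, x61}; each meets A ∖ {x61}, so x IS a limit point.
Collecting: A' = {x58, x60, x61}.


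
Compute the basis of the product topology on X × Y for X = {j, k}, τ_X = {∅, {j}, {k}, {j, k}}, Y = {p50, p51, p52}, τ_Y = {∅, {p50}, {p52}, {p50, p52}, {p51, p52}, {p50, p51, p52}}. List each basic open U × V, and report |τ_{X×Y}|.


Basis B = {∅ × ∅, {j} × {p50}, {j} × {p52}, {k} × {p50}, {k} × {p52}, {j} × {p50, p52}, {j, k} × {p50}, {j} × {p51, p52}, {j, k} × {p52}, {k} × {p50, p52}, {k} × {p51, p52}, {j} × {p50, p51, p52}, {k} × {p50, p51, p52}, {j, k} × {p50, p52}, {j, k} × {p51, p52}, {j, k} × {p50, p51, p52}}; |τ_{X×Y}| = 36.

Enumerate products U × V with U ∈ τ_X, V ∈ τ_Y (deduplicated):
  ∅ × ∅ = {} (∅)
  {j} × {p50} = {(j,p50)}
  {j} × {p52} = {(j,p52)}
  {k} × {p50} = {(k,p50)}
  {k} × {p52} = {(k,p52)}
  {j} × {p50, p52} = {(j,p50), (j,p52)}
  {j, k} × {p50} = {(j,p50), (k,p50)}
  {j} × {p51, p52} = {(j,p51), (j,p52)}
  {j, k} × {p52} = {(j,p52), (k,p52)}
  {k} × {p50, p52} = {(k,p50), (k,p52)}
  {k} × {p51, p52} = {(k,p51), (k,p52)}
  {j} × {p50, p51, p52} = {(j,p50), (j,p51), (j,p52)}
  {k} × {p50, p51, p52} = {(k,p50), (k,p51), (k,p52)}
  {j, k} × {p50, p52} = {(j,p50), (j,p52), (k,p50), (k,p52)}
  {j, k} × {p51, p52} = {(j,p51), (j,p52), (k,p51), (k,p52)}
  {j, k} × {p50, p51, p52} = {(j,p50), (j,p51), (j,p52), (k,p50), (k,p51), (k,p52)}
These 16 distinct sets form the basis B.
Close under arbitrary unions to get τ_{X×Y}; counting gives |τ_{X×Y}| = 36.


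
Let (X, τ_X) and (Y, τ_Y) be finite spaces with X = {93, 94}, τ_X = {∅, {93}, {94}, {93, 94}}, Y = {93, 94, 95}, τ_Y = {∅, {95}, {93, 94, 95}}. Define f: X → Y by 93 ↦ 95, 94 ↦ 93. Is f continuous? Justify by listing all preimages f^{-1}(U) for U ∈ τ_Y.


f IS continuous.

Compute f^{-1}(U) for each U ∈ τ_Y:
  U = ∅: f^{-1}(U) = ∅ ∈ τ_X ✓.
  U = {95}: f^{-1}(U) = {93} ∈ τ_X ✓.
  U = {93, 94, 95}: f^{-1}(U) = {93, 94} ∈ τ_X ✓.
Every preimage lies in τ_X, so f IS continuous.


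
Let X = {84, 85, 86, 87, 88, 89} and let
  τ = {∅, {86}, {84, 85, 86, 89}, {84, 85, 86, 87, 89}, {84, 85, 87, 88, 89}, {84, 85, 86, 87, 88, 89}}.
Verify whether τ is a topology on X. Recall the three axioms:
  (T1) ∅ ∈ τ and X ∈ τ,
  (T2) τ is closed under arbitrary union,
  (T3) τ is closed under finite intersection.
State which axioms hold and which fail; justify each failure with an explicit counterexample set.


τ is NOT a topology on X.

Axiom (T1): ∅ ∈ τ? Yes; X ∈ τ? Yes.
Axiom (T2/T3): check pairwise unions and intersections of members of τ.
Counterexample for (T3): {84, 85, 86, 89} ∩ {84, 85, 87, 88, 89} = {84, 85, 89} ∉ τ. Therefore τ is NOT a topology.


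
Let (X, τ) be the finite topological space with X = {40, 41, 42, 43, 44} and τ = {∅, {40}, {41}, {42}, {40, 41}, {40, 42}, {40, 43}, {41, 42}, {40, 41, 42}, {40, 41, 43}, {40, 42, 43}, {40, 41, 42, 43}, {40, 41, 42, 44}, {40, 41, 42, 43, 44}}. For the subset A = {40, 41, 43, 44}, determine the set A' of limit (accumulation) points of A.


A' = {43, 44}

For each x ∈ X, list the open sets U ∈ τ with x ∈ U, then check whether U ∩ (A ∖ {x}) ≠ ∅ for every such U.
  x = 40: open {40} ∋ x has {40} ∩ (A ∖ {40}) = ∅, so x is NOT a limit point.
  x = 41: open {41} ∋ x has {41} ∩ (A ∖ {41}) = ∅, so x is NOT a limit point.
  x = 42: open {42} ∋ x has {42} ∩ (A ∖ {42}) = ∅, so x is NOT a limit point.
  x = 43: opens ∋ x are {40, 43}, {40, 41, 43}, {40, 42, 43}, {40, 41, 42, 43}, {40, 41, 42, 43, 44}; each meets A ∖ {43}, so x IS a limit point.
  x = 44: opens ∋ x are {40, 41, 42, 44}, {40, 41, 42, 43, 44}; each meets A ∖ {44}, so x IS a limit point.
Collecting: A' = {43, 44}.


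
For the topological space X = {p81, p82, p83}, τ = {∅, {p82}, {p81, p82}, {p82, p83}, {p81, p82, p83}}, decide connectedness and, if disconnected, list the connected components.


(X, τ) is connected.

Find clopen sets (U ∈ τ with X ∖ U ∈ τ):
  U = ∅, X ∖ U = {p81, p82, p83} — both open, so U is clopen.
  U = {p81, p82, p83}, X ∖ U = ∅ — both open, so U is clopen.
Only trivial clopens (∅ and X) exist, so (X, τ) is connected.
Compute connected components by grouping points that agree on all clopens:
  component: {p81, p82, p83}


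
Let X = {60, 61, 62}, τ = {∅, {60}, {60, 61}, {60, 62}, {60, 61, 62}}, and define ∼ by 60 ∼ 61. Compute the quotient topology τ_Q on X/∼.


X/∼ = {[60=61], [62]}; |τ_Q| = 3.

Equivalence classes: [60=61], [62].
Quotient map π: X → X/∼ sends 60 ↦ [60=61], 61 ↦ [60=61], 62 ↦ [62].
For each subset V ⊆ X/∼, compute π^{-1}(V) ⊆ X and check whether π^{-1}(V) ∈ τ. V is open in τ_Q iff π^{-1}(V) ∈ τ.
  V = {}: π^{-1}(V) = ∅ ∈ τ ✓.
  V = {[60=61]}: π^{-1}(V) = {60, 61} ∈ τ ✓.
  V = {[62]}: π^{-1}(V) = {62} ∉ τ ✗.
  V = {[60=61], [62]}: π^{-1}(V) = {60, 61, 62} ∈ τ ✓.
Open sets in the quotient: τ_Q = {{}, {[60=61]}, {[60=61], [62]}} (3 elements).


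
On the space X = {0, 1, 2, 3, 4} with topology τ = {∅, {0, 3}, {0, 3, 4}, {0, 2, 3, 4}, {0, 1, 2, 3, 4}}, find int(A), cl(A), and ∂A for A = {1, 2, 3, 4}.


int(A) = ∅, cl(A) = {0, 1, 2, 3, 4}, ∂A = {0, 1, 2, 3, 4}.

Closed sets in (X, τ) are complements of opens:
  closed(X, τ) = {∅, {1}, {1, 2}, {1, 2, 4}, {0, 1, 2, 3, 4}}.
int(A) = ⋃ {U ∈ τ : U ⊆ A}. Opens contained in A: ∅.
Taking the union of these: int(A) = ∅.
cl(A) = ⋂ {C closed : A ⊆ C}. Closed sets containing A: {0, 1, 2, 3, 4}.
Intersecting these: cl(A) = {0, 1, 2, 3, 4}.
∂A = cl(A) ∖ int(A) = {0, 1, 2, 3, 4} ∖ ∅ = {0, 1, 2, 3, 4}.


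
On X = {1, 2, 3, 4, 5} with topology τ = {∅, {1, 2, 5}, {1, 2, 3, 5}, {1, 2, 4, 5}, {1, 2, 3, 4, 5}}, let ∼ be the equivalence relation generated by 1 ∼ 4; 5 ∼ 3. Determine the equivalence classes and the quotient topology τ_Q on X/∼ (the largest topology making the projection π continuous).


X/∼ = {[1=4], [2], [3=5]}; |τ_Q| = 2.

Equivalence classes: [1=4], [2], [3=5].
Quotient map π: X → X/∼ sends 1 ↦ [1=4], 2 ↦ [2], 3 ↦ [3=5], 4 ↦ [1=4], 5 ↦ [3=5].
For each subset V ⊆ X/∼, compute π^{-1}(V) ⊆ X and check whether π^{-1}(V) ∈ τ. V is open in τ_Q iff π^{-1}(V) ∈ τ.
  V = {}: π^{-1}(V) = ∅ ∈ τ ✓.
  V = {[1=4]}: π^{-1}(V) = {1, 4} ∉ τ ✗.
  V = {[2]}: π^{-1}(V) = {2} ∉ τ ✗.
  V = {[1=4], [2]}: π^{-1}(V) = {1, 2, 4} ∉ τ ✗.
  V = {[3=5]}: π^{-1}(V) = {3, 5} ∉ τ ✗.
  V = {[1=4], [3=5]}: π^{-1}(V) = {1, 3, 4, 5} ∉ τ ✗.
  V = {[2], [3=5]}: π^{-1}(V) = {2, 3, 5} ∉ τ ✗.
  V = {[1=4], [2], [3=5]}: π^{-1}(V) = {1, 2, 3, 4, 5} ∈ τ ✓.
Open sets in the quotient: τ_Q = {{}, {[1=4], [2], [3=5]}} (2 elements).


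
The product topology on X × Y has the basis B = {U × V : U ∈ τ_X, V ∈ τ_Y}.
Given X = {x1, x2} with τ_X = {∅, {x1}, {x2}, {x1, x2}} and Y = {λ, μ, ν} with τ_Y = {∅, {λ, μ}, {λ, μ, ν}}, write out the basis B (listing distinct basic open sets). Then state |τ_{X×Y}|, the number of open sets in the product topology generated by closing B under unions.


Basis B = {∅ × ∅, {x1} × {λ, μ}, {x2} × {λ, μ}, {x1} × {λ, μ, ν}, {x2} × {λ, μ, ν}, {x1, x2} × {λ, μ}, {x1, x2} × {λ, μ, ν}}; |τ_{X×Y}| = 9.

Enumerate products U × V with U ∈ τ_X, V ∈ τ_Y (deduplicated):
  ∅ × ∅ = {} (∅)
  {x1} × {λ, μ} = {(x1,λ), (x1,μ)}
  {x2} × {λ, μ} = {(x2,λ), (x2,μ)}
  {x1} × {λ, μ, ν} = {(x1,λ), (x1,μ), (x1,ν)}
  {x2} × {λ, μ, ν} = {(x2,λ), (x2,μ), (x2,ν)}
  {x1, x2} × {λ, μ} = {(x1,λ), (x1,μ), (x2,λ), (x2,μ)}
  {x1, x2} × {λ, μ, ν} = {(x1,λ), (x1,μ), (x1,ν), (x2,λ), (x2,μ), (x2,ν)}
These 7 distinct sets form the basis B.
Close under arbitrary unions to get τ_{X×Y}; counting gives |τ_{X×Y}| = 9.


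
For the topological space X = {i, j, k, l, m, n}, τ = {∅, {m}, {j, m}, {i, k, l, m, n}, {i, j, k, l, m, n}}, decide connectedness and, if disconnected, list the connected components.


(X, τ) is connected.

Find clopen sets (U ∈ τ with X ∖ U ∈ τ):
  U = ∅, X ∖ U = {i, j, k, l, m, n} — both open, so U is clopen.
  U = {i, j, k, l, m, n}, X ∖ U = ∅ — both open, so U is clopen.
Only trivial clopens (∅ and X) exist, so (X, τ) is connected.
Compute connected components by grouping points that agree on all clopens:
  component: {i, j, k, l, m, n}


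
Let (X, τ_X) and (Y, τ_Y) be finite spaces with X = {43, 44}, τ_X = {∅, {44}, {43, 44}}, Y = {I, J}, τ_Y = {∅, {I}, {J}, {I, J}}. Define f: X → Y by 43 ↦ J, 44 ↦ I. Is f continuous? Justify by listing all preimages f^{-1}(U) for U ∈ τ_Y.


f is NOT continuous.

Compute f^{-1}(U) for each U ∈ τ_Y:
  U = ∅: f^{-1}(U) = ∅ ∈ τ_X ✓.
  U = {I}: f^{-1}(U) = {44} ∈ τ_X ✓.
  U = {J}: f^{-1}(U) = {43} ∉ τ_X ✗.
  U = {I, J}: f^{-1}(U) = {43, 44} ∈ τ_X ✓.
Found U = {J} with f^{-1}(U) = {43} not in τ_X. Therefore f is NOT continuous.


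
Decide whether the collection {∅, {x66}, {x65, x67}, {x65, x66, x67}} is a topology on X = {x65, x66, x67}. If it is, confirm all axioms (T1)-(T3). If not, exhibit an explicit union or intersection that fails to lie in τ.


τ IS a topology on X.

Axiom (T1): ∅ ∈ τ? Yes; X ∈ τ? Yes.
Axiom (T2/T3): check pairwise unions and intersections of members of τ.
All pairwise intersections and unions checked — each lies in τ. Therefore τ satisfies (T1), (T2), (T3): it IS a topology on X.


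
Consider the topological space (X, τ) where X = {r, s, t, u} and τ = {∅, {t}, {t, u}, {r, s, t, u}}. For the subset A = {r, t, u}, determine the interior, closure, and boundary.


int(A) = {t, u}, cl(A) = {r, s, t, u}, ∂A = {r, s}.

Closed sets in (X, τ) are complements of opens:
  closed(X, τ) = {∅, {r, s}, {r, s, u}, {r, s, t, u}}.
int(A) = ⋃ {U ∈ τ : U ⊆ A}. Opens contained in A: ∅, {t}, {t, u}.
Taking the union of these: int(A) = {t, u}.
cl(A) = ⋂ {C closed : A ⊆ C}. Closed sets containing A: {r, s, t, u}.
Intersecting these: cl(A) = {r, s, t, u}.
∂A = cl(A) ∖ int(A) = {r, s, t, u} ∖ {t, u} = {r, s}.


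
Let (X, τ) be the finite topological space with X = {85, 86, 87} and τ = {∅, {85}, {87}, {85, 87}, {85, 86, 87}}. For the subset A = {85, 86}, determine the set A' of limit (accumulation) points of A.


A' = {86}

For each x ∈ X, list the open sets U ∈ τ with x ∈ U, then check whether U ∩ (A ∖ {x}) ≠ ∅ for every such U.
  x = 85: open {85} ∋ x has {85} ∩ (A ∖ {85}) = ∅, so x is NOT a limit point.
  x = 86: opens ∋ x are {85, 86, 87}; each meets A ∖ {86}, so x IS a limit point.
  x = 87: open {87} ∋ x has {87} ∩ (A ∖ {87}) = ∅, so x is NOT a limit point.
Collecting: A' = {86}.


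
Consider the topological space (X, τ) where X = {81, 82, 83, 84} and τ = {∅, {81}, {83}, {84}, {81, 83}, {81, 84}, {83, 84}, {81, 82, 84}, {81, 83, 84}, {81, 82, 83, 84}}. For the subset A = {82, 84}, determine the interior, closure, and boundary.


int(A) = {84}, cl(A) = {82, 84}, ∂A = {82}.

Closed sets in (X, τ) are complements of opens:
  closed(X, τ) = {∅, {82}, {83}, {81, 82}, {82, 83}, {82, 84}, {81, 82, 83}, {81, 82, 84}, {82, 83, 84}, {81, 82, 83, 84}}.
int(A) = ⋃ {U ∈ τ : U ⊆ A}. Opens contained in A: ∅, {84}.
Taking the union of these: int(A) = {84}.
cl(A) = ⋂ {C closed : A ⊆ C}. Closed sets containing A: {82, 84}, {81, 82, 84}, {82, 83, 84}, {81, 82, 83, 84}.
Intersecting these: cl(A) = {82, 84}.
∂A = cl(A) ∖ int(A) = {82, 84} ∖ {84} = {82}.


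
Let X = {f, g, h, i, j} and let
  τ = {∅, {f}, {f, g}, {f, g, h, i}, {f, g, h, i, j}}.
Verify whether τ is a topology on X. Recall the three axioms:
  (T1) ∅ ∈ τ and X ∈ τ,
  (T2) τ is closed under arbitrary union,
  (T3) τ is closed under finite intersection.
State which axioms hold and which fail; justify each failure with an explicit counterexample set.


τ IS a topology on X.

Axiom (T1): ∅ ∈ τ? Yes; X ∈ τ? Yes.
Axiom (T2/T3): check pairwise unions and intersections of members of τ.
All pairwise intersections and unions checked — each lies in τ. Therefore τ satisfies (T1), (T2), (T3): it IS a topology on X.


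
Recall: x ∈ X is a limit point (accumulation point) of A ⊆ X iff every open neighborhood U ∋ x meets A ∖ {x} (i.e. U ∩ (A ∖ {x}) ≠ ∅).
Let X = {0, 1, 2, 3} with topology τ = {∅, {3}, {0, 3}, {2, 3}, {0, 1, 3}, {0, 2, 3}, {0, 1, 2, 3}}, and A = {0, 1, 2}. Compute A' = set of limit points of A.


A' = {1}

For each x ∈ X, list the open sets U ∈ τ with x ∈ U, then check whether U ∩ (A ∖ {x}) ≠ ∅ for every such U.
  x = 0: open {0, 3} ∋ x has {0, 3} ∩ (A ∖ {0}) = ∅, so x is NOT a limit point.
  x = 1: opens ∋ x are {0, 1, 3}, {0, 1, 2, 3}; each meets A ∖ {1}, so x IS a limit point.
  x = 2: open {2, 3} ∋ x has {2, 3} ∩ (A ∖ {2}) = ∅, so x is NOT a limit point.
  x = 3: open {3} ∋ x has {3} ∩ (A ∖ {3}) = ∅, so x is NOT a limit point.
Collecting: A' = {1}.


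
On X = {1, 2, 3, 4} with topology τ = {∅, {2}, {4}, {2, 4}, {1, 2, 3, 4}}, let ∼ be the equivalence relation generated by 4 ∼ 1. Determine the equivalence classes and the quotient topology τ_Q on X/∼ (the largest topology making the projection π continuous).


X/∼ = {[1=4], [2], [3]}; |τ_Q| = 3.

Equivalence classes: [1=4], [2], [3].
Quotient map π: X → X/∼ sends 1 ↦ [1=4], 2 ↦ [2], 3 ↦ [3], 4 ↦ [1=4].
For each subset V ⊆ X/∼, compute π^{-1}(V) ⊆ X and check whether π^{-1}(V) ∈ τ. V is open in τ_Q iff π^{-1}(V) ∈ τ.
  V = {}: π^{-1}(V) = ∅ ∈ τ ✓.
  V = {[1=4]}: π^{-1}(V) = {1, 4} ∉ τ ✗.
  V = {[2]}: π^{-1}(V) = {2} ∈ τ ✓.
  V = {[1=4], [2]}: π^{-1}(V) = {1, 2, 4} ∉ τ ✗.
  V = {[3]}: π^{-1}(V) = {3} ∉ τ ✗.
  V = {[1=4], [3]}: π^{-1}(V) = {1, 3, 4} ∉ τ ✗.
  V = {[2], [3]}: π^{-1}(V) = {2, 3} ∉ τ ✗.
  V = {[1=4], [2], [3]}: π^{-1}(V) = {1, 2, 3, 4} ∈ τ ✓.
Open sets in the quotient: τ_Q = {{}, {[2]}, {[1=4], [2], [3]}} (3 elements).


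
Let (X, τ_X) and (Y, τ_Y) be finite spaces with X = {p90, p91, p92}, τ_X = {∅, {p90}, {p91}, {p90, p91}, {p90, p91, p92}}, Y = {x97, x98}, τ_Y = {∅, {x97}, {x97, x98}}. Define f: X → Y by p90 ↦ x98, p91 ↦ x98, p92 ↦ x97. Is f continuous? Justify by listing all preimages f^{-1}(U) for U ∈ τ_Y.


f is NOT continuous.

Compute f^{-1}(U) for each U ∈ τ_Y:
  U = ∅: f^{-1}(U) = ∅ ∈ τ_X ✓.
  U = {x97}: f^{-1}(U) = {p92} ∉ τ_X ✗.
  U = {x97, x98}: f^{-1}(U) = {p90, p91, p92} ∈ τ_X ✓.
Found U = {x97} with f^{-1}(U) = {p92} not in τ_X. Therefore f is NOT continuous.


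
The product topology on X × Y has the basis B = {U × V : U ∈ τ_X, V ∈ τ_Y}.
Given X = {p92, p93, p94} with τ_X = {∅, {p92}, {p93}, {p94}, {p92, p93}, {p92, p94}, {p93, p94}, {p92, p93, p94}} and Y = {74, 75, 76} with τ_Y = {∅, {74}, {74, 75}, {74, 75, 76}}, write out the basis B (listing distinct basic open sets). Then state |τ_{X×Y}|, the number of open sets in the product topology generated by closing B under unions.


Basis B = {∅ × ∅, {p92} × {74}, {p93} × {74}, {p94} × {74}, {p92} × {74, 75}, {p92, p93} × {74}, {p92, p94} × {74}, {p93} × {74, 75}, {p93, p94} × {74}, {p94} × {74, 75}, {p92} × {74, 75, 76}, {p92, p93, p94} × {74}, {p93} × {74, 75, 76}, {p94} × {74, 75, 76}, {p92, p93} × {74, 75}, {p92, p94} × {74, 75}, {p93, p94} × {74, 75}, {p92, p93} × {74, 75, 76}, {p92, p94} × {74, 75, 76}, {p92, p93, p94} × {74, 75}, {p93, p94} × {74, 75, 76}, {p92, p93, p94} × {74, 75, 76}}; |τ_{X×Y}| = 64.

Enumerate products U × V with U ∈ τ_X, V ∈ τ_Y (deduplicated):
  ∅ × ∅ = {} (∅)
  {p92} × {74} = {(p92,74)}
  {p93} × {74} = {(p93,74)}
  {p94} × {74} = {(p94,74)}
  {p92} × {74, 75} = {(p92,74), (p92,75)}
  {p92, p93} × {74} = {(p92,74), (p93,74)}
  {p92, p94} × {74} = {(p92,74), (p94,74)}
  {p93} × {74, 75} = {(p93,74), (p93,75)}
  {p93, p94} × {74} = {(p93,74), (p94,74)}
  {p94} × {74, 75} = {(p94,74), (p94,75)}
  {p92} × {74, 75, 76} = {(p92,74), (p92,75), (p92,76)}
  {p92, p93, p94} × {74} = {(p92,74), (p93,74), (p94,74)}
  {p93} × {74, 75, 76} = {(p93,74), (p93,75), (p93,76)}
  {p94} × {74, 75, 76} = {(p94,74), (p94,75), (p94,76)}
  {p92, p93} × {74, 75} = {(p92,74), (p92,75), (p93,74), (p93,75)}
  {p92, p94} × {74, 75} = {(p92,74), (p92,75), (p94,74), (p94,75)}
  {p93, p94} × {74, 75} = {(p93,74), (p93,75), (p94,74), (p94,75)}
  {p92, p93} × {74, 75, 76} = {(p92,74), (p92,75), (p92,76), (p93,74), (p93,75), (p93,76)}
  {p92, p94} × {74, 75, 76} = {(p92,74), (p92,75), (p92,76), (p94,74), (p94,75), (p94,76)}
  {p92, p93, p94} × {74, 75} = {(p92,74), (p92,75), (p93,74), (p93,75), (p94,74), (p94,75)}
  {p93, p94} × {74, 75, 76} = {(p93,74), (p93,75), (p93,76), (p94,74), (p94,75), (p94,76)}
  {p92, p93, p94} × {74, 75, 76} = {(p92,74), (p92,75), (p92,76), (p93,74), (p93,75), (p93,76), (p94,74), (p94,75), (p94,76)}
These 22 distinct sets form the basis B.
Close under arbitrary unions to get τ_{X×Y}; counting gives |τ_{X×Y}| = 64.


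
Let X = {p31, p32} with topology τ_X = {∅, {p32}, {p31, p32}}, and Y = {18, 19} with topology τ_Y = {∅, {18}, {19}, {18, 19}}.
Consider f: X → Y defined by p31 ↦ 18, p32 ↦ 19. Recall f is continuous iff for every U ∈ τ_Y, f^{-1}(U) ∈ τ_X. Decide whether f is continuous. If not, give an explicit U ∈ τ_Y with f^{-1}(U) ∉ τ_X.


f is NOT continuous.

Compute f^{-1}(U) for each U ∈ τ_Y:
  U = ∅: f^{-1}(U) = ∅ ∈ τ_X ✓.
  U = {18}: f^{-1}(U) = {p31} ∉ τ_X ✗.
  U = {19}: f^{-1}(U) = {p32} ∈ τ_X ✓.
  U = {18, 19}: f^{-1}(U) = {p31, p32} ∈ τ_X ✓.
Found U = {18} with f^{-1}(U) = {p31} not in τ_X. Therefore f is NOT continuous.


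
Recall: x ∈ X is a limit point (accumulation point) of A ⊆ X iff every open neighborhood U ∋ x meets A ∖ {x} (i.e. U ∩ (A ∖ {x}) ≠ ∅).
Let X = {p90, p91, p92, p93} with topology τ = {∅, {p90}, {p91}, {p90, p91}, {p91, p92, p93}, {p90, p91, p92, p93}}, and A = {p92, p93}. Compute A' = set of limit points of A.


A' = {p92, p93}

For each x ∈ X, list the open sets U ∈ τ with x ∈ U, then check whether U ∩ (A ∖ {x}) ≠ ∅ for every such U.
  x = p90: open {p90} ∋ x has {p90} ∩ (A ∖ {p90}) = ∅, so x is NOT a limit point.
  x = p91: open {p91} ∋ x has {p91} ∩ (A ∖ {p91}) = ∅, so x is NOT a limit point.
  x = p92: opens ∋ x are {p91, p92, p93}, {p90, p91, p92, p93}; each meets A ∖ {p92}, so x IS a limit point.
  x = p93: opens ∋ x are {p91, p92, p93}, {p90, p91, p92, p93}; each meets A ∖ {p93}, so x IS a limit point.
Collecting: A' = {p92, p93}.


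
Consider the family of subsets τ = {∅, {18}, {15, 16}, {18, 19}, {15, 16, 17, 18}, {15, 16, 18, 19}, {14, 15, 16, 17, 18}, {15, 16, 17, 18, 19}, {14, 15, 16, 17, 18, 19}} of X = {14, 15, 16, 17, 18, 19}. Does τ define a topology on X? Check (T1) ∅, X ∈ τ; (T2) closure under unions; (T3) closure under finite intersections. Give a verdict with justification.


τ is NOT a topology on X.

Axiom (T1): ∅ ∈ τ? Yes; X ∈ τ? Yes.
Axiom (T2/T3): check pairwise unions and intersections of members of τ.
Counterexample for (T2): {18} ∪ {15, 16} = {15, 16, 18} ∉ τ. Therefore τ is NOT a topology.


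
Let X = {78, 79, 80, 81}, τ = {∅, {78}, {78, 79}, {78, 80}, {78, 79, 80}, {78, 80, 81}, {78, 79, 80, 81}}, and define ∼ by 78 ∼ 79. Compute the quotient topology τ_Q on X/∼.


X/∼ = {[78=79], [80], [81]}; |τ_Q| = 4.

Equivalence classes: [78=79], [80], [81].
Quotient map π: X → X/∼ sends 78 ↦ [78=79], 79 ↦ [78=79], 80 ↦ [80], 81 ↦ [81].
For each subset V ⊆ X/∼, compute π^{-1}(V) ⊆ X and check whether π^{-1}(V) ∈ τ. V is open in τ_Q iff π^{-1}(V) ∈ τ.
  V = {}: π^{-1}(V) = ∅ ∈ τ ✓.
  V = {[78=79]}: π^{-1}(V) = {78, 79} ∈ τ ✓.
  V = {[80]}: π^{-1}(V) = {80} ∉ τ ✗.
  V = {[78=79], [80]}: π^{-1}(V) = {78, 79, 80} ∈ τ ✓.
  V = {[81]}: π^{-1}(V) = {81} ∉ τ ✗.
  V = {[78=79], [81]}: π^{-1}(V) = {78, 79, 81} ∉ τ ✗.
  V = {[80], [81]}: π^{-1}(V) = {80, 81} ∉ τ ✗.
  V = {[78=79], [80], [81]}: π^{-1}(V) = {78, 79, 80, 81} ∈ τ ✓.
Open sets in the quotient: τ_Q = {{}, {[78=79]}, {[78=79], [80]}, {[78=79], [80], [81]}} (4 elements).


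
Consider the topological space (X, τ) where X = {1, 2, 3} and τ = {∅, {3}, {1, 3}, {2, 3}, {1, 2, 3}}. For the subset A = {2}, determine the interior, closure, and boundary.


int(A) = ∅, cl(A) = {2}, ∂A = {2}.

Closed sets in (X, τ) are complements of opens:
  closed(X, τ) = {∅, {1}, {2}, {1, 2}, {1, 2, 3}}.
int(A) = ⋃ {U ∈ τ : U ⊆ A}. Opens contained in A: ∅.
Taking the union of these: int(A) = ∅.
cl(A) = ⋂ {C closed : A ⊆ C}. Closed sets containing A: {2}, {1, 2}, {1, 2, 3}.
Intersecting these: cl(A) = {2}.
∂A = cl(A) ∖ int(A) = {2} ∖ ∅ = {2}.


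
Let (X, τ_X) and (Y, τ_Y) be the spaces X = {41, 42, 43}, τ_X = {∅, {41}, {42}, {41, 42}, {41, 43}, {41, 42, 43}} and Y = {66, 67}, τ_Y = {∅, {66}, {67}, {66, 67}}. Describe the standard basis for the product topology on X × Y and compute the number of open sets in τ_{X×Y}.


Basis B = {∅ × ∅, {41} × {66}, {41} × {67}, {42} × {66}, {42} × {67}, {41} × {66, 67}, {41, 42} × {66}, {41, 43} × {66}, {41, 42} × {67}, {41, 43} × {67}, {42} × {66, 67}, {41, 42, 43} × {66}, {41, 42, 43} × {67}, {41, 42} × {66, 67}, {41, 43} × {66, 67}, {41, 42, 43} × {66, 67}}; |τ_{X×Y}| = 36.

Enumerate products U × V with U ∈ τ_X, V ∈ τ_Y (deduplicated):
  ∅ × ∅ = {} (∅)
  {41} × {66} = {(41,66)}
  {41} × {67} = {(41,67)}
  {42} × {66} = {(42,66)}
  {42} × {67} = {(42,67)}
  {41} × {66, 67} = {(41,66), (41,67)}
  {41, 42} × {66} = {(41,66), (42,66)}
  {41, 43} × {66} = {(41,66), (43,66)}
  {41, 42} × {67} = {(41,67), (42,67)}
  {41, 43} × {67} = {(41,67), (43,67)}
  {42} × {66, 67} = {(42,66), (42,67)}
  {41, 42, 43} × {66} = {(41,66), (42,66), (43,66)}
  {41, 42, 43} × {67} = {(41,67), (42,67), (43,67)}
  {41, 42} × {66, 67} = {(41,66), (41,67), (42,66), (42,67)}
  {41, 43} × {66, 67} = {(41,66), (41,67), (43,66), (43,67)}
  {41, 42, 43} × {66, 67} = {(41,66), (41,67), (42,66), (42,67), (43,66), (43,67)}
These 16 distinct sets form the basis B.
Close under arbitrary unions to get τ_{X×Y}; counting gives |τ_{X×Y}| = 36.


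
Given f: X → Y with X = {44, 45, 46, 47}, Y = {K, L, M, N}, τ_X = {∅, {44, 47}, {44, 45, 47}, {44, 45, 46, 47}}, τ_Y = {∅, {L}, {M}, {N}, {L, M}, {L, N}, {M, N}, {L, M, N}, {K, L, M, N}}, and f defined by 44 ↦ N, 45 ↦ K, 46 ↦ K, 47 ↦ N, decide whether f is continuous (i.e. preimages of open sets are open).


f IS continuous.

Compute f^{-1}(U) for each U ∈ τ_Y:
  U = ∅: f^{-1}(U) = ∅ ∈ τ_X ✓.
  U = {L}: f^{-1}(U) = ∅ ∈ τ_X ✓.
  U = {M}: f^{-1}(U) = ∅ ∈ τ_X ✓.
  U = {N}: f^{-1}(U) = {44, 47} ∈ τ_X ✓.
  U = {L, M}: f^{-1}(U) = ∅ ∈ τ_X ✓.
  U = {L, N}: f^{-1}(U) = {44, 47} ∈ τ_X ✓.
  U = {M, N}: f^{-1}(U) = {44, 47} ∈ τ_X ✓.
  U = {L, M, N}: f^{-1}(U) = {44, 47} ∈ τ_X ✓.
  U = {K, L, M, N}: f^{-1}(U) = {44, 45, 46, 47} ∈ τ_X ✓.
Every preimage lies in τ_X, so f IS continuous.


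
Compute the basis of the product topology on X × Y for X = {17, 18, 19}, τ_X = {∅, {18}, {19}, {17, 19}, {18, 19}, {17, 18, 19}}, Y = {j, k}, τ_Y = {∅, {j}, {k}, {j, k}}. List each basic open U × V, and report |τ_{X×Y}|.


Basis B = {∅ × ∅, {18} × {j}, {18} × {k}, {19} × {j}, {19} × {k}, {17, 19} × {j}, {17, 19} × {k}, {18} × {j, k}, {18, 19} × {j}, {18, 19} × {k}, {19} × {j, k}, {17, 18, 19} × {j}, {17, 18, 19} × {k}, {17, 19} × {j, k}, {18, 19} × {j, k}, {17, 18, 19} × {j, k}}; |τ_{X×Y}| = 36.

Enumerate products U × V with U ∈ τ_X, V ∈ τ_Y (deduplicated):
  ∅ × ∅ = {} (∅)
  {18} × {j} = {(18,j)}
  {18} × {k} = {(18,k)}
  {19} × {j} = {(19,j)}
  {19} × {k} = {(19,k)}
  {17, 19} × {j} = {(17,j), (19,j)}
  {17, 19} × {k} = {(17,k), (19,k)}
  {18} × {j, k} = {(18,j), (18,k)}
  {18, 19} × {j} = {(18,j), (19,j)}
  {18, 19} × {k} = {(18,k), (19,k)}
  {19} × {j, k} = {(19,j), (19,k)}
  {17, 18, 19} × {j} = {(17,j), (18,j), (19,j)}
  {17, 18, 19} × {k} = {(17,k), (18,k), (19,k)}
  {17, 19} × {j, k} = {(17,j), (17,k), (19,j), (19,k)}
  {18, 19} × {j, k} = {(18,j), (18,k), (19,j), (19,k)}
  {17, 18, 19} × {j, k} = {(17,j), (17,k), (18,j), (18,k), (19,j), (19,k)}
These 16 distinct sets form the basis B.
Close under arbitrary unions to get τ_{X×Y}; counting gives |τ_{X×Y}| = 36.
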